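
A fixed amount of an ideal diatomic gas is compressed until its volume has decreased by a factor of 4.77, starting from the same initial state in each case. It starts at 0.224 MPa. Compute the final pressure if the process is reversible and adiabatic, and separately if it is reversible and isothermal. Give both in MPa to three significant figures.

For a diatomic ideal gas γ = 7/5.
Isothermal: P₂ = P₁(V₁/V₂) = 0.224×4.77 = 1.068 MPa.
Adiabatic: P₂ = P₁(V₁/V₂)^γ = 0.224×4.77^(7/5) = 1.996 MPa.

adiabatic: 2.00 MPa; isothermal: 1.07 MPa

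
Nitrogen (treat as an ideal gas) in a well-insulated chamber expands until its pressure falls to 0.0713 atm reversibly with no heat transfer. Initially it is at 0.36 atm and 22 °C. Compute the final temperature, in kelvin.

T₂ ≈ 186 K

Along an adiabat T P^((1−γ)/γ) is constant, so T₂ = T₁ (P₂/P₁)^((γ−1)/γ).
For a diatomic ideal gas γ = 7/5, so (γ−1)/γ = 2/7.
T₁ = 22 °C = 295.1 K.
T₂ = 295.1 × (0.0713/0.36)^(2/7) = 185.8 K.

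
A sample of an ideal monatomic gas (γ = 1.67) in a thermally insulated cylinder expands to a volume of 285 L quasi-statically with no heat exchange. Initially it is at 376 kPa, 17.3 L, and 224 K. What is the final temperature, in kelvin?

T₂ ≈ 34.3 K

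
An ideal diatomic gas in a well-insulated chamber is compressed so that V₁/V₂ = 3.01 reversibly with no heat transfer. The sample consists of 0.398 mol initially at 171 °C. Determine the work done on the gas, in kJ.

Adiabatic: T₁V₁^(γ−1) = T₂V₂^(γ−1) ⇒ T₂ = T₁ (V₁/V₂)^(γ−1).
γ = 7/5 for a diatomic ideal gas, so γ−1 = 2/5.
T₁ = 171 °C = 444.1 K.
T₂ = 444.1 × 3.01^(2/5) = 690.2 K.
Q = 0, so ΔU = W_on_gas = nCᵥΔT with Cᵥ = R/(γ−1) = 20.79 J/(mol·K).
ΔU = 0.398 × 20.79 × (690.2 − 444.1) = 2035 J.

W ≈ 2.04 kJ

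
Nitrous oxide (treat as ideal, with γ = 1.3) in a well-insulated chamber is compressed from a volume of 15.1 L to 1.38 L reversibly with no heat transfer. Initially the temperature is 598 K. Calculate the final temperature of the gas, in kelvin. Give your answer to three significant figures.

Adiabatic: T₁V₁^(γ−1) = T₂V₂^(γ−1) ⇒ T₂ = T₁ (V₁/V₂)^(γ−1).
T₂ = 598 × (15.1/1.38)^(0.3) = 1226 K.

T₂ ≈ 1230 K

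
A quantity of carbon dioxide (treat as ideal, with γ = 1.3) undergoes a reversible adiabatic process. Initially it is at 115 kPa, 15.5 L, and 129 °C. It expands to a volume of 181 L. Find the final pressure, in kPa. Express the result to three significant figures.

Adiabatic: P₁V₁^γ = P₂V₂^γ ⇒ P₂ = P₁ (V₁/V₂)^γ.
P₂ = 115 × (15.5/181)^(1.3) = 4.711 kPa.

P₂ ≈ 4.71 kPa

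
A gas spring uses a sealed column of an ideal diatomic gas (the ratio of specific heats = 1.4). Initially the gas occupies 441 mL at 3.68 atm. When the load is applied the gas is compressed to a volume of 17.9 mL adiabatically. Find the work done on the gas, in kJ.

W ≈ 1.07 kJ

P₂ = P₁(V₁/V₂)^γ = 3.68×(441/17.9)^(1.4) = 326.6 atm.
For a reversible adiabat, W_by_gas = (P₁V₁ − P₂V₂)/(γ−1).
W_by = (372900×0.000441 − 3.31×10^7×1.79×10^-5) / (0.4) = -1070 J.
W_on_gas = −W_by = 1070 J.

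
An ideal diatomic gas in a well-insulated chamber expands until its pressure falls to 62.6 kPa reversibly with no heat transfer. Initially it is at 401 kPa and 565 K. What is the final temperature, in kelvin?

T₂ ≈ 332 K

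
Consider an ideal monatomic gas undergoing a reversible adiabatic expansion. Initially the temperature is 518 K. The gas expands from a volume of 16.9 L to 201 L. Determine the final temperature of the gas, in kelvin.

T₂ ≈ 99.4 K

Adiabatic: T₁V₁^(γ−1) = T₂V₂^(γ−1) ⇒ T₂ = T₁ (V₁/V₂)^(γ−1).
For a monatomic ideal gas γ = 5/3, so γ−1 = 2/3.
T₂ = 518 × (16.9/201)^(2/3) = 99.42 K.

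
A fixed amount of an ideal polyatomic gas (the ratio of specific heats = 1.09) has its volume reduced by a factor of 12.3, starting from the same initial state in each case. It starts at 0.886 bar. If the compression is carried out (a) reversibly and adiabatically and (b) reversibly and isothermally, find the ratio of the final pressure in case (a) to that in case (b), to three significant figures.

P_adiabatic / P_isothermal ≈ 1.25

Isothermal: P_b = P₁(V₁/V₂) = 0.886×12.3.
Adiabatic: P_a = P₁(V₁/V₂)^γ = 0.886×12.3^(1.09).
P_a/P_b = (V₁/V₂)^(γ−1) = 12.3^(0.09) = 1.253.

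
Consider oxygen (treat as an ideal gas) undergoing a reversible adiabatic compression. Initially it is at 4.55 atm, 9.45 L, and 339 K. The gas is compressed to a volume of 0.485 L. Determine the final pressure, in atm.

P₂ ≈ 291 atm

Since PV^γ is constant along a reversible adiabat, P₂ = P₁ (V₁/V₂)^γ.
γ = 7/5 for a diatomic ideal gas.
P₂ = 4.55 × (9.45/0.485)^(7/5) = 290.8 atm.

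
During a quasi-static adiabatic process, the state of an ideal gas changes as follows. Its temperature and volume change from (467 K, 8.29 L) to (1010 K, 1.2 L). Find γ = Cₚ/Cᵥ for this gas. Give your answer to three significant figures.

γ ≈ 1.40

TV^(γ−1) = const ⇒ γ − 1 = ln(T₂/T₁) / ln(V₁/V₂).
γ = 1 + ln(1010/467) / ln(8.29/1.2) = 1.399.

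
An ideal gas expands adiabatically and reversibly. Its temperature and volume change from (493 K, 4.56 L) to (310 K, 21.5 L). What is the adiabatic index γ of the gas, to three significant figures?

γ ≈ 1.30

TV^(γ−1) = const ⇒ γ − 1 = ln(T₂/T₁) / ln(V₁/V₂).
γ = 1 + ln(310/493) / ln(4.56/21.5) = 1.299.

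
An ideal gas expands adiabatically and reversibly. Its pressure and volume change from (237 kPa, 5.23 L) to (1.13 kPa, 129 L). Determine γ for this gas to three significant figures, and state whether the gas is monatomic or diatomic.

PV^γ = const ⇒ γ = ln(P₂/P₁) / ln(V₁/V₂).
γ = ln(1.13/237) / ln(5.23/129) = 1.668.
γ ≈ 1.67 is close to 5/3, so the gas is monatomic.

γ ≈ 1.67; monatomic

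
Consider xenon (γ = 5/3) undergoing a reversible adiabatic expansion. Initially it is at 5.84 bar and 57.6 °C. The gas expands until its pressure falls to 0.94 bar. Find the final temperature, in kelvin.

Along an adiabat T P^((1−γ)/γ) is constant, so T₂ = T₁ (P₂/P₁)^((γ−1)/γ).
T₁ = 57.6 °C = 330.8 K.
T₂ = 330.8 × (0.94/5.84)^(2/5) = 159.3 K.

T₂ ≈ 159 K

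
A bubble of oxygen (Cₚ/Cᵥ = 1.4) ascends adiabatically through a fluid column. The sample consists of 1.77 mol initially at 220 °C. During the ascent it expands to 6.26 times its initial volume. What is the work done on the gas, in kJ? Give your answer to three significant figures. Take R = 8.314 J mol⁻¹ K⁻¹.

W ≈ -9.43 kJ

Adiabatic: T₁V₁^(γ−1) = T₂V₂^(γ−1) ⇒ T₂ = T₁ (V₁/V₂)^(γ−1).
T₁ = 220 °C = 493.1 K.
T₂ = 493.1 × (1/6.26)^(0.4) = 236.8 K.
Q = 0, so ΔU = W_on_gas = nCᵥΔT with Cᵥ = R/(γ−1) = 20.79 J/(mol·K).
ΔU = 1.77 × 20.79 × (236.8 − 493.1) = -9432 J.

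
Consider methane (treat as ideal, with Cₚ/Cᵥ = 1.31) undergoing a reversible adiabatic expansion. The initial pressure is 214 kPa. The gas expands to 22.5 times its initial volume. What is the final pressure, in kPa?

P₂ ≈ 3.62 kPa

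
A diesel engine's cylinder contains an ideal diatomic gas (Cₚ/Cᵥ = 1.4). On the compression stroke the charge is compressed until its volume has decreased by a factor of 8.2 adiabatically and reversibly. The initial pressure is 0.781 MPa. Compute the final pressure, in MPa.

P₂ ≈ 14.9 MPa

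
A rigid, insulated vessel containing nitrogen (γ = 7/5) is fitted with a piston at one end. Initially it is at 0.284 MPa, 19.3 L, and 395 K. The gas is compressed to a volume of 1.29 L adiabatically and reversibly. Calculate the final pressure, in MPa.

P₂ ≈ 12.5 MPa

Since PV^γ is constant along a reversible adiabat, P₂ = P₁ (V₁/V₂)^γ.
P₂ = 0.284 × (19.3/1.29)^(7/5) = 12.54 MPa.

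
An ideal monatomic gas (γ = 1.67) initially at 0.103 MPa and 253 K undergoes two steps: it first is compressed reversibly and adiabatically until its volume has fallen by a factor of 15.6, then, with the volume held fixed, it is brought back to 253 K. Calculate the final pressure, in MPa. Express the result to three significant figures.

P₃ ≈ 1.61 MPa

Adiabatic step (PV^γ = const): P₂ = 0.103×15.6^(1.67) = 10.12 MPa; T₂ = 253×15.6^(0.67) = 1594 K.
Isochoric: P₃ = P₂(T₃/T₂) = 10.12 × (253/1594) = 1.607 MPa.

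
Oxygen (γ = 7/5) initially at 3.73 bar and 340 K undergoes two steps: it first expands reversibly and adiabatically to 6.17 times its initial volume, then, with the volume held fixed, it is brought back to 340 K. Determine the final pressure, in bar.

P₃ ≈ 0.605 bar

Adiabatic step (PV^γ = const): P₂ = 3.73×(1/6.17)^(7/5) = 0.292 bar; T₂ = 340×(1/6.17)^(2/5) = 164.2 K.
Isochoric: P₃ = P₂(T₃/T₂) = 0.292 × (340/164.2) = 0.6045 bar.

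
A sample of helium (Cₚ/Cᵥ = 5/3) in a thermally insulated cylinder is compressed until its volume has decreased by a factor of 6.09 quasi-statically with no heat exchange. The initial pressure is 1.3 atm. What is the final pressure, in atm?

P₂ ≈ 26.4 atm

Since PV^γ is constant along a reversible adiabat, P₂ = P₁ (V₁/V₂)^γ.
P₂ = 1.3 × 6.09^(5/3) = 26.4 atm.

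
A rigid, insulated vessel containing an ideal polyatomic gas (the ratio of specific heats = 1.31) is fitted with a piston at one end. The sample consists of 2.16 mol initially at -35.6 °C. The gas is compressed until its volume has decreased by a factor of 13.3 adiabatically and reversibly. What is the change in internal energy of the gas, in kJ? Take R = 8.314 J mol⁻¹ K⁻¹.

ΔU ≈ 16.9 kJ

Adiabatic: T₁V₁^(γ−1) = T₂V₂^(γ−1) ⇒ T₂ = T₁ (V₁/V₂)^(γ−1).
T₁ = -35.6 °C = 237.5 K.
T₂ = 237.5 × 13.3^(0.31) = 529.8 K.
Q = 0, so ΔU = W_on_gas = nCᵥΔT with Cᵥ = R/(γ−1) = 26.82 J/(mol·K).
ΔU = 2.16 × 26.82 × (529.8 − 237.5) = 16930 J.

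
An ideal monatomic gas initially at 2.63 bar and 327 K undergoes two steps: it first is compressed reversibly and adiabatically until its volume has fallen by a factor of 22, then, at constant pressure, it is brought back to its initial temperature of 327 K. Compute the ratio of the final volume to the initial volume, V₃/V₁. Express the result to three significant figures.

V₃/V₁ ≈ 0.00579

For a monatomic ideal gas γ = 5/3.
Adiabatic step: V₂/V₁ = 0.04545; T₂ = T₁·22^(2/3) = 2567 K.
Isobaric step: V₃/V₂ = T₃/T₂ = 327/2567.
V₃/V₁ = (V₂/V₁)(V₃/V₂) = 0.04545 × (327/2567) = 0.005789.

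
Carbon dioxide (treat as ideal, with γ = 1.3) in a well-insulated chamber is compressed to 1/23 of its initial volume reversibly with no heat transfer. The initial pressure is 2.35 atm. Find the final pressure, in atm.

Since PV^γ is constant along a reversible adiabat, P₂ = P₁ (V₁/V₂)^γ.
P₂ = 2.35 × 23^(1.3) = 138.5 atm.

P₂ ≈ 138 atm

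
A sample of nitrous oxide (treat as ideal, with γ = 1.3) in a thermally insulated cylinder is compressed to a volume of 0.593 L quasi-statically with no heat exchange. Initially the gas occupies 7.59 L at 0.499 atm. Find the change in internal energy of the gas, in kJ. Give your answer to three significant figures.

ΔU ≈ 1.47 kJ

P₂ = P₁(V₁/V₂)^γ = 0.499×(7.59/0.593)^(1.3) = 13.72 atm.
For a reversible adiabat, W_by_gas = (P₁V₁ − P₂V₂)/(γ−1).
W_by = (50560×0.00759 − 1.39×10^6×0.000593) / (0.3) = -1469 J.
Q = 0 ⇒ ΔU = −W_by = 1469 J.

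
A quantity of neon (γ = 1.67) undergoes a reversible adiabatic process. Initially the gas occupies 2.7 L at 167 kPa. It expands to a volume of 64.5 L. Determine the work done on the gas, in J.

P₂ = P₁(V₁/V₂)^γ = 167×(2.7/64.5)^(1.67) = 0.8339 kPa.
For a reversible adiabat, W_by_gas = (P₁V₁ − P₂V₂)/(γ−1).
W_by = (167000×0.0027 − 833.9×0.0645) / (0.67) = 592.7 J.
W_on_gas = −W_by = -592.7 J.

W ≈ -593 J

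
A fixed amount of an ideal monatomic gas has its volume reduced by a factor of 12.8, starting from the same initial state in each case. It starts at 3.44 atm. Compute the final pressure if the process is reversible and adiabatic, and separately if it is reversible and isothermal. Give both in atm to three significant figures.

adiabatic: 241 atm; isothermal: 44.0 atm

For a monatomic ideal gas γ = 5/3.
Isothermal: P₂ = P₁(V₁/V₂) = 3.44×12.8 = 44.03 atm.
Adiabatic: P₂ = P₁(V₁/V₂)^γ = 3.44×12.8^(5/3) = 240.9 atm.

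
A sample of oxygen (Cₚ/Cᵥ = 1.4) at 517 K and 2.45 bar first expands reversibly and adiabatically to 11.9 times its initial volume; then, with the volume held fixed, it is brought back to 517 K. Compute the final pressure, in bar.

P₃ ≈ 0.206 bar

Adiabatic step (PV^γ = const): P₂ = 2.45×(1/11.9)^(1.4) = 0.07645 bar; T₂ = 517×(1/11.9)^(0.4) = 192 K.
Isochoric: P₃ = P₂(T₃/T₂) = 0.07645 × (517/192) = 0.2059 bar.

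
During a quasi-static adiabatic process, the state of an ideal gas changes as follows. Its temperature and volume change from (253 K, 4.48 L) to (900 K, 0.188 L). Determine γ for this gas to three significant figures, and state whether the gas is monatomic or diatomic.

TV^(γ−1) = const ⇒ γ − 1 = ln(T₂/T₁) / ln(V₁/V₂).
γ = 1 + ln(900/253) / ln(4.48/0.188) = 1.4.
γ ≈ 1.40 is close to 7/5, so the gas is diatomic.

γ ≈ 1.40; diatomic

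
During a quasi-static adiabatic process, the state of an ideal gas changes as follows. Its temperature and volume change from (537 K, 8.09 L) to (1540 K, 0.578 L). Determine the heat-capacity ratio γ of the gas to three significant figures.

γ ≈ 1.40

TV^(γ−1) = const ⇒ γ − 1 = ln(T₂/T₁) / ln(V₁/V₂).
γ = 1 + ln(1540/537) / ln(8.09/0.578) = 1.399.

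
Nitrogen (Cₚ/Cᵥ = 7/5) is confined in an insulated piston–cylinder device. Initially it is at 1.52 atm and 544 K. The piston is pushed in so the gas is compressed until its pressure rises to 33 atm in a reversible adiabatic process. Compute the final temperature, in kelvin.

T₂ ≈ 1310 K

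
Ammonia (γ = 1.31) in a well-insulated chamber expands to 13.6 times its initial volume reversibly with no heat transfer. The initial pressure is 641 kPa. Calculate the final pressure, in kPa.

Adiabatic: P₁V₁^γ = P₂V₂^γ ⇒ P₂ = P₁ (V₁/V₂)^γ.
P₂ = 641 × (1/13.6)^(1.31) = 20.99 kPa.

P₂ ≈ 21.0 kPa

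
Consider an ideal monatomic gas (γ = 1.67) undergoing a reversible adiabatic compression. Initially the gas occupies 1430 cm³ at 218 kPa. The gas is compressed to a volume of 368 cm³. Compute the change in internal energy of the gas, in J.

P₂ = P₁(V₁/V₂)^γ = 218×(1430/368)^(1.67) = 2103 kPa.
For a reversible adiabat, W_by_gas = (P₁V₁ − P₂V₂)/(γ−1).
W_by = (218000×0.00143 − 2.103×10^6×0.000368) / (0.67) = -690 J.
Q = 0 ⇒ ΔU = −W_by = 690 J.

ΔU ≈ 690 J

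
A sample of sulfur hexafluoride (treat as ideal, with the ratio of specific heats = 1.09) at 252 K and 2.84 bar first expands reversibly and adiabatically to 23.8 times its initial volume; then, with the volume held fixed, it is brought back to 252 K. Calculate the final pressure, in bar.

P₃ ≈ 0.119 bar

Adiabatic step (PV^γ = const): P₂ = 2.84×(1/23.8)^(1.09) = 0.08971 bar; T₂ = 252×(1/23.8)^(0.09) = 189.5 K.
Isochoric: P₃ = P₂(T₃/T₂) = 0.08971 × (252/189.5) = 0.1193 bar.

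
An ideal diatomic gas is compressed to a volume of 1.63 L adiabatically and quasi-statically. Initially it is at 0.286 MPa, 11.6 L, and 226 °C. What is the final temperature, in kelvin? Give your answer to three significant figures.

Adiabatic: T₁V₁^(γ−1) = T₂V₂^(γ−1) ⇒ T₂ = T₁ (V₁/V₂)^(γ−1).
γ = 7/5 for a diatomic ideal gas.
T₁ = 226 °C = 499.1 K.
T₂ = 499.1 × (11.6/1.63)^(2/5) = 1094 K.

T₂ ≈ 1090 K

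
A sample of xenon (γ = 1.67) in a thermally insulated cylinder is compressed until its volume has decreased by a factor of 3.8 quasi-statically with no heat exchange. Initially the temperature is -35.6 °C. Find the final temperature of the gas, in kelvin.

T₂ ≈ 581 K

For a reversible adiabat TV^(γ−1) is constant, so T₂ = T₁ (V₁/V₂)^(γ−1).
T₁ = -35.6 °C = 237.5 K.
T₂ = 237.5 × 3.8^(0.67) = 581 K.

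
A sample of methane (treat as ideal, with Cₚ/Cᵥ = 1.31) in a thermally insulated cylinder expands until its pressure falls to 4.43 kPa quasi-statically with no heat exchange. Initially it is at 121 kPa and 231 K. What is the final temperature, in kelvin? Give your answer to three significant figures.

Adiabatic: T₂/T₁ = (P₂/P₁)^((γ−1)/γ).
T₂ = 231 × (4.43/121)^(0.237) = 105.6 K.

T₂ ≈ 106 K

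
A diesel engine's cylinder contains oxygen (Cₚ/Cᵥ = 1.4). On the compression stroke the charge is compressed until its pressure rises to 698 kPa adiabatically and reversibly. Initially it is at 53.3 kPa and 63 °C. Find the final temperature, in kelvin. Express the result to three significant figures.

Along an adiabat T P^((1−γ)/γ) is constant, so T₂ = T₁ (P₂/P₁)^((γ−1)/γ).
T₁ = 63 °C = 336.1 K.
T₂ = 336.1 × (698/53.3)^(0.286) = 701 K.

T₂ ≈ 701 K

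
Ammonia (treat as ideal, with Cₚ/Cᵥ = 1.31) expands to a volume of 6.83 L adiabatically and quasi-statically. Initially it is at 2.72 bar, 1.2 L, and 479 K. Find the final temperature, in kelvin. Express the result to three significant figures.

For a reversible adiabat TV^(γ−1) is constant, so T₂ = T₁ (V₁/V₂)^(γ−1).
T₂ = 479 × (1.2/6.83)^(0.31) = 279.4 K.

T₂ ≈ 279 K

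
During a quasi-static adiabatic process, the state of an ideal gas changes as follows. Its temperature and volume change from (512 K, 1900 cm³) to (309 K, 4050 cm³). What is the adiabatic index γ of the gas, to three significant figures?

TV^(γ−1) = const ⇒ γ − 1 = ln(T₂/T₁) / ln(V₁/V₂).
γ = 1 + ln(309/512) / ln(1900/4050) = 1.667.

γ ≈ 1.67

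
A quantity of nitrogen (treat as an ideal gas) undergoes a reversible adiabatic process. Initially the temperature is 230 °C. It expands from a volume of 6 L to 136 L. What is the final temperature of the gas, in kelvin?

Adiabatic: T₁V₁^(γ−1) = T₂V₂^(γ−1) ⇒ T₂ = T₁ (V₁/V₂)^(γ−1).
For a diatomic ideal gas γ = 7/5, so γ−1 = 2/5.
T₁ = 230 °C = 503.1 K.
T₂ = 503.1 × (6/136)^(2/5) = 144.4 K.

T₂ ≈ 144 K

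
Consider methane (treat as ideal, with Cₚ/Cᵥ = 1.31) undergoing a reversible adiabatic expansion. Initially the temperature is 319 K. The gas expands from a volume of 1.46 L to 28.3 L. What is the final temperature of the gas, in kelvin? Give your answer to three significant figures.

T₂ ≈ 127 K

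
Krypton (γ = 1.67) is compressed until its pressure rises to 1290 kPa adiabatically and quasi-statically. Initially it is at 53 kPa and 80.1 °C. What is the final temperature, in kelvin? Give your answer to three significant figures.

T₂ ≈ 1270 K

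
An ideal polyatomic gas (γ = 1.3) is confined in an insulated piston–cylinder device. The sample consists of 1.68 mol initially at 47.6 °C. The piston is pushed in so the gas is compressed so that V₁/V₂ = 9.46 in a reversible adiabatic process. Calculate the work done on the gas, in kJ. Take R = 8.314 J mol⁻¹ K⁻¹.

W ≈ 14.4 kJ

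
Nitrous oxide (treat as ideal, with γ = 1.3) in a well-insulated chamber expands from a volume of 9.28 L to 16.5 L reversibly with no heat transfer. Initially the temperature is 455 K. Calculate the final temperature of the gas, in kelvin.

T₂ ≈ 383 K

For a reversible adiabat TV^(γ−1) is constant, so T₂ = T₁ (V₁/V₂)^(γ−1).
T₂ = 455 × (9.28/16.5)^(0.3) = 382.9 K.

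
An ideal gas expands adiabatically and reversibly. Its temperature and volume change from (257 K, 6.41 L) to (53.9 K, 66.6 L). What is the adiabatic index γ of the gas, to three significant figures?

TV^(γ−1) = const ⇒ γ − 1 = ln(T₂/T₁) / ln(V₁/V₂).
γ = 1 + ln(53.9/257) / ln(6.41/66.6) = 1.667.

γ ≈ 1.67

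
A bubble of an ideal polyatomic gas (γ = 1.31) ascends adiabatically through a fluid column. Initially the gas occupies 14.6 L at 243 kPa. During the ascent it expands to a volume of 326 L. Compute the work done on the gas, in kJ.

W ≈ -7.07 kJ

P₂ = P₁(V₁/V₂)^γ = 243×(14.6/326)^(1.31) = 4.155 kPa.
For a reversible adiabat, W_by_gas = (P₁V₁ − P₂V₂)/(γ−1).
W_by = (243000×0.0146 − 4155×0.326) / (0.31) = 7075 J.
W_on_gas = −W_by = -7075 J.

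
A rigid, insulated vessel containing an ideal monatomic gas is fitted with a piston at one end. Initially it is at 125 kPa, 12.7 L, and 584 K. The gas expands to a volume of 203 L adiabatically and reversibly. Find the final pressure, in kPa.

Adiabatic: P₁V₁^γ = P₂V₂^γ ⇒ P₂ = P₁ (V₁/V₂)^γ.
γ = 5/3 for a monatomic ideal gas.
P₂ = 125 × (12.7/203)^(5/3) = 1.232 kPa.

P₂ ≈ 1.23 kPa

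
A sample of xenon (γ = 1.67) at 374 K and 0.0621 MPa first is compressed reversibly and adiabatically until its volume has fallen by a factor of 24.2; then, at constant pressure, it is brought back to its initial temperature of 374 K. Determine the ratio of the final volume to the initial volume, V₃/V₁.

Adiabatic step: V₂/V₁ = 0.04132; T₂ = T₁·24.2^(0.67) = 3162 K.
Isobaric step: V₃/V₂ = T₃/T₂ = 374/3162.
V₃/V₁ = (V₂/V₁)(V₃/V₂) = 0.04132 × (374/3162) = 0.004887.

V₃/V₁ ≈ 0.00489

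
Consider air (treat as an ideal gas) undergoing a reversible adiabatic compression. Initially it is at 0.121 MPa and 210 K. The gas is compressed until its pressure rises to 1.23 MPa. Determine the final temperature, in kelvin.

T₂ ≈ 407 K

Along an adiabat T P^((1−γ)/γ) is constant, so T₂ = T₁ (P₂/P₁)^((γ−1)/γ).
For a diatomic ideal gas γ = 7/5, so (γ−1)/γ = 2/7.
T₂ = 210 × (1.23/0.121)^(2/7) = 407.4 K.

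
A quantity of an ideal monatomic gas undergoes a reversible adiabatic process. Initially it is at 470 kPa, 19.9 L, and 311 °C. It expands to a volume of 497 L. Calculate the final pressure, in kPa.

Adiabatic: P₁V₁^γ = P₂V₂^γ ⇒ P₂ = P₁ (V₁/V₂)^γ.
γ = 5/3 for a monatomic ideal gas.
P₂ = 470 × (19.9/497)^(5/3) = 2.203 kPa.

P₂ ≈ 2.20 kPa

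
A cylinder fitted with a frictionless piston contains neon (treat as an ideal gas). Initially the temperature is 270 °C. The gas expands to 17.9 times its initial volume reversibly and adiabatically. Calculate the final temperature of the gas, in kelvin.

T₂ ≈ 79.4 K

For a reversible adiabat TV^(γ−1) is constant, so T₂ = T₁ (V₁/V₂)^(γ−1).
For a monatomic ideal gas γ = 5/3, so γ−1 = 2/3.
T₁ = 270 °C = 543.1 K.
T₂ = 543.1 × (1/17.9)^(2/3) = 79.38 K.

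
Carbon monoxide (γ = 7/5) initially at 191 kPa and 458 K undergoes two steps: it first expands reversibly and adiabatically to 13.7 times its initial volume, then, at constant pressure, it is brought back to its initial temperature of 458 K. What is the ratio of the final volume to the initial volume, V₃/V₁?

V₃/V₁ ≈ 39.0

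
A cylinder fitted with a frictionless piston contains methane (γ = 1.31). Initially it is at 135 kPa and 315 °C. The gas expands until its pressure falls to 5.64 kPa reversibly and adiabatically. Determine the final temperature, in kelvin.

T₂ ≈ 277 K

Along an adiabat T P^((1−γ)/γ) is constant, so T₂ = T₁ (P₂/P₁)^((γ−1)/γ).
T₁ = 315 °C = 588.1 K.
T₂ = 588.1 × (5.64/135)^(0.237) = 277.4 K.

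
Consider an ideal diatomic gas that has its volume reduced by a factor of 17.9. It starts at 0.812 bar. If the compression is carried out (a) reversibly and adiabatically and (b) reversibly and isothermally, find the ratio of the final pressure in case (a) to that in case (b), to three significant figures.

P_adiabatic / P_isothermal ≈ 3.17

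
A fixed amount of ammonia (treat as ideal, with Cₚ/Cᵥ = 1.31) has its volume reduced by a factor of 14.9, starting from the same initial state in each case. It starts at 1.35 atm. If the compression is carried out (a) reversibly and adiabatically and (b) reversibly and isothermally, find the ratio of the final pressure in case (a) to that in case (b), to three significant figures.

P_adiabatic / P_isothermal ≈ 2.31

Isothermal: P_b = P₁(V₁/V₂) = 1.35×14.9.
Adiabatic: P_a = P₁(V₁/V₂)^γ = 1.35×14.9^(1.31).
P_a/P_b = (V₁/V₂)^(γ−1) = 14.9^(0.31) = 2.31.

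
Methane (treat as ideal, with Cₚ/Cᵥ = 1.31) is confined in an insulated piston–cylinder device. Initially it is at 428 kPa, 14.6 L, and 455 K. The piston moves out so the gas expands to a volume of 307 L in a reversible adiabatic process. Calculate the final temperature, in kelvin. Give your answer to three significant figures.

T₂ ≈ 177 K

For a reversible adiabat TV^(γ−1) is constant, so T₂ = T₁ (V₁/V₂)^(γ−1).
T₂ = 455 × (14.6/307)^(0.31) = 177 K.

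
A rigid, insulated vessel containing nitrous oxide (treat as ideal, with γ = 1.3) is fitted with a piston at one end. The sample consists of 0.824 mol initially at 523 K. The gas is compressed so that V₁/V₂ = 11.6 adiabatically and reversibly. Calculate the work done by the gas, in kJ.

Adiabatic: T₁V₁^(γ−1) = T₂V₂^(γ−1) ⇒ T₂ = T₁ (V₁/V₂)^(γ−1).
T₂ = 523 × 11.6^(0.3) = 1091 K.
Q = 0, so ΔU = W_on_gas = nCᵥΔT with Cᵥ = R/(γ−1) = 27.71 J/(mol·K).
ΔU = 0.824 × 27.71 × (1091 − 523) = 12970 J.
Work done by the gas = −ΔU = -12970 J.

W ≈ -13.0 kJ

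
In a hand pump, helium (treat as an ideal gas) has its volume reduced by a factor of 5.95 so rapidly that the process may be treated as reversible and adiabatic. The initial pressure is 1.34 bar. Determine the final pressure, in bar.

P₂ ≈ 26.2 bar

Since PV^γ is constant along a reversible adiabat, P₂ = P₁ (V₁/V₂)^γ.
For a monatomic ideal gas γ = 5/3.
P₂ = 1.34 × 5.95^(5/3) = 26.18 bar.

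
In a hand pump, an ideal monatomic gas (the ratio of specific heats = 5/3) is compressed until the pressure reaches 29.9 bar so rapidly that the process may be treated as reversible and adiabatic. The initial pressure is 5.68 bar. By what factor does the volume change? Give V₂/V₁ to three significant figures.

V₂/V₁ ≈ 0.369

From PV^γ = const, V₂/V₁ = (P₁/P₂)^(1/γ).
V₂/V₁ = (5.68/29.9)^(3/5) = 0.3692.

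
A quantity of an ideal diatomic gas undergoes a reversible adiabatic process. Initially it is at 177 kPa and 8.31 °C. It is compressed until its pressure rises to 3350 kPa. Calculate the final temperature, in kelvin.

Adiabatic: T₂/T₁ = (P₂/P₁)^((γ−1)/γ).
For a diatomic ideal gas γ = 7/5, so (γ−1)/γ = 2/7.
T₁ = 8.31 °C = 281.5 K.
T₂ = 281.5 × (3350/177)^(2/7) = 652.1 K.

T₂ ≈ 652 K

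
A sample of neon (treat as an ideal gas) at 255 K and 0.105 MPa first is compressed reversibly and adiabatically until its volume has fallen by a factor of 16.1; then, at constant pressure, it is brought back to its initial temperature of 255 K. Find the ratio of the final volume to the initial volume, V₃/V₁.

V₃/V₁ ≈ 0.00974

For a monatomic ideal gas γ = 5/3.
Adiabatic step: V₂/V₁ = 0.06211; T₂ = T₁·16.1^(2/3) = 1626 K.
Isobaric step: V₃/V₂ = T₃/T₂ = 255/1626.
V₃/V₁ = (V₂/V₁)(V₃/V₂) = 0.06211 × (255/1626) = 0.009741.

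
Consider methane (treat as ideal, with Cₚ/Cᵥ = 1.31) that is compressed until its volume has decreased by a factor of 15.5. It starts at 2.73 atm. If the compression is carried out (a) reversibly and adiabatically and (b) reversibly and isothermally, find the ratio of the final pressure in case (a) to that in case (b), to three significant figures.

Isothermal: P_b = P₁(V₁/V₂) = 2.73×15.5.
Adiabatic: P_a = P₁(V₁/V₂)^γ = 2.73×15.5^(1.31).
P_a/P_b = (V₁/V₂)^(γ−1) = 15.5^(0.31) = 2.339.

P_adiabatic / P_isothermal ≈ 2.34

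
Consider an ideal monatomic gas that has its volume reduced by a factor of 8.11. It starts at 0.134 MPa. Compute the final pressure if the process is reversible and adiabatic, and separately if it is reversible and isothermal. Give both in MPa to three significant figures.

adiabatic: 4.39 MPa; isothermal: 1.09 MPa

For a monatomic ideal gas γ = 5/3.
Isothermal: P₂ = P₁(V₁/V₂) = 0.134×8.11 = 1.087 MPa.
Adiabatic: P₂ = P₁(V₁/V₂)^γ = 0.134×8.11^(5/3) = 4.387 MPa.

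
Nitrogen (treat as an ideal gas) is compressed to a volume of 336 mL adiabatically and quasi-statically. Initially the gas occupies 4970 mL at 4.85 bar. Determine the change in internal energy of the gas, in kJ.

γ = 7/5 for a diatomic ideal gas.
P₂ = P₁(V₁/V₂)^γ = 4.85×(4970/336)^(7/5) = 210.7 bar.
For a reversible adiabat, W_by_gas = (P₁V₁ − P₂V₂)/(γ−1).
W_by = (485000×0.00497 − 2.107×10^7×0.000336) / (2/5) = -11680 J.
Q = 0 ⇒ ΔU = −W_by = 11680 J.

ΔU ≈ 11.7 kJ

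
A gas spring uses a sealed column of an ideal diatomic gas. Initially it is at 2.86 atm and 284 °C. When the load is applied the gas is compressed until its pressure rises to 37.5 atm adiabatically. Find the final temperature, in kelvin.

T₂ ≈ 1160 K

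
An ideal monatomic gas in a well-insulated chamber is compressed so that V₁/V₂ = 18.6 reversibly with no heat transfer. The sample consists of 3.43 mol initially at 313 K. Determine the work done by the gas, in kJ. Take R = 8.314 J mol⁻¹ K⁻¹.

W ≈ -80.6 kJ

For a reversible adiabat TV^(γ−1) is constant, so T₂ = T₁ (V₁/V₂)^(γ−1).
γ = 5/3 for a monatomic ideal gas, so γ−1 = 2/3.
T₂ = 313 × 18.6^(2/3) = 2197 K.
Q = 0, so ΔU = W_on_gas = nCᵥΔT with Cᵥ = R/(γ−1) = 12.47 J/(mol·K).
ΔU = 3.43 × 12.47 × (2197 − 313) = 80600 J.
Work done by the gas = −ΔU = -80600 J.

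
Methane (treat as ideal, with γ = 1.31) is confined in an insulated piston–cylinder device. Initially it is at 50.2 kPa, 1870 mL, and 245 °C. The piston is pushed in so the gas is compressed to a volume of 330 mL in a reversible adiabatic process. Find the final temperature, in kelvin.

For a reversible adiabat TV^(γ−1) is constant, so T₂ = T₁ (V₁/V₂)^(γ−1).
T₁ = 245 °C = 518.1 K.
T₂ = 518.1 × (1870/330)^(0.31) = 887.1 K.

T₂ ≈ 887 K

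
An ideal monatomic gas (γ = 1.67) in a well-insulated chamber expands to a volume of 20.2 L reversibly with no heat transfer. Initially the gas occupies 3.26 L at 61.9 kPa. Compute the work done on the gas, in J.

W ≈ -212 J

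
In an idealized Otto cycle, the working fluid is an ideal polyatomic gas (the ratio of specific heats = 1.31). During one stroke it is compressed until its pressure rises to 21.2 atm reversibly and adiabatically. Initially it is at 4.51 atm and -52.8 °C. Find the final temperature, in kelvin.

T₂ ≈ 318 K

Adiabatic: T₂/T₁ = (P₂/P₁)^((γ−1)/γ).
T₁ = -52.8 °C = 220.3 K.
T₂ = 220.3 × (21.2/4.51)^(0.237) = 317.8 K.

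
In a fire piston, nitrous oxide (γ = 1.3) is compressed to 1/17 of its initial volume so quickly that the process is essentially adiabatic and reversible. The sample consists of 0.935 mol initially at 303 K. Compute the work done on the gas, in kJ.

Adiabatic: T₁V₁^(γ−1) = T₂V₂^(γ−1) ⇒ T₂ = T₁ (V₁/V₂)^(γ−1).
T₂ = 303 × 17^(0.3) = 708.9 K.
Q = 0, so ΔU = W_on_gas = nCᵥΔT with Cᵥ = R/(γ−1) = 27.71 J/(mol·K).
ΔU = 0.935 × 27.71 × (708.9 − 303) = 10520 J.

W ≈ 10.5 kJ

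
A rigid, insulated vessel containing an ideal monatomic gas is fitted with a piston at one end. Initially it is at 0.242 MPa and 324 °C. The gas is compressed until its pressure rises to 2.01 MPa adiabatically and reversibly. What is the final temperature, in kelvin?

Adiabatic: T₂/T₁ = (P₂/P₁)^((γ−1)/γ).
For a monatomic ideal gas γ = 5/3, so (γ−1)/γ = 2/5.
T₁ = 324 °C = 597.1 K.
T₂ = 597.1 × (2.01/0.242)^(2/5) = 1393 K.

T₂ ≈ 1390 K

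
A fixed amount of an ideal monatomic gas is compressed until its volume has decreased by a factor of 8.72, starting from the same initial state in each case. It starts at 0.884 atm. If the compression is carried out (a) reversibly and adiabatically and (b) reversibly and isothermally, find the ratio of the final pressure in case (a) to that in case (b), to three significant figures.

P_adiabatic / P_isothermal ≈ 4.24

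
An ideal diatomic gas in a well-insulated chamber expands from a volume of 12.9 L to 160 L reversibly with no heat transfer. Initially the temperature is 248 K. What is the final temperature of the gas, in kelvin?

T₂ ≈ 90.6 K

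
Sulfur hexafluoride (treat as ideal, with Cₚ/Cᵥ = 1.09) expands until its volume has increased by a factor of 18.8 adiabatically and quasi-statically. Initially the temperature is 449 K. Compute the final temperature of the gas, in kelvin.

For a reversible adiabat TV^(γ−1) is constant, so T₂ = T₁ (V₁/V₂)^(γ−1).
T₂ = 449 × (1/18.8)^(0.09) = 344.8 K.

T₂ ≈ 345 K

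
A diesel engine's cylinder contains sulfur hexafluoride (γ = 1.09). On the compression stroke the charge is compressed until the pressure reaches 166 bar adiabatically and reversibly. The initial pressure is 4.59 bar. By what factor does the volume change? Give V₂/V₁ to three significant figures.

V₂/V₁ ≈ 0.0372

From PV^γ = const, V₂/V₁ = (P₁/P₂)^(1/γ).
V₂/V₁ = (4.59/166)^(0.917) = 0.03719.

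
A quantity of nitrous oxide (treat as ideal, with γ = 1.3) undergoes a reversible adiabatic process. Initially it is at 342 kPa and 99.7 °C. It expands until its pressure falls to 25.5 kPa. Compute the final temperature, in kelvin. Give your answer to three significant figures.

T₂ ≈ 205 K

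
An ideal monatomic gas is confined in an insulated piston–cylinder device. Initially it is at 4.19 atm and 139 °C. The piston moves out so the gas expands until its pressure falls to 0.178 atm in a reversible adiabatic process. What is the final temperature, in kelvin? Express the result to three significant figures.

Along an adiabat T P^((1−γ)/γ) is constant, so T₂ = T₁ (P₂/P₁)^((γ−1)/γ).
For a monatomic ideal gas γ = 5/3, so (γ−1)/γ = 2/5.
T₁ = 139 °C = 412.1 K.
T₂ = 412.1 × (0.178/4.19)^(2/5) = 116.5 K.

T₂ ≈ 117 K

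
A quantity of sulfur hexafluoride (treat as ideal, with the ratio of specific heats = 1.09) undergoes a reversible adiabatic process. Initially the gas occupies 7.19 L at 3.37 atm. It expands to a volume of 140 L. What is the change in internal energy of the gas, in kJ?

ΔU ≈ -6.40 kJ

P₂ = P₁(V₁/V₂)^γ = 3.37×(7.19/140)^(1.09) = 0.1325 atm.
For a reversible adiabat, W_by_gas = (P₁V₁ − P₂V₂)/(γ−1).
W_by = (341500×0.00719 − 13420×0.14) / (0.09) = 6397 J.
Q = 0 ⇒ ΔU = −W_by = -6397 J.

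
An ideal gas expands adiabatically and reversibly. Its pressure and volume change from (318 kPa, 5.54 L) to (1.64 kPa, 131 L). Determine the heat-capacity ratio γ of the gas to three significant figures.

γ ≈ 1.67

PV^γ = const ⇒ γ = ln(P₂/P₁) / ln(V₁/V₂).
γ = ln(1.64/318) / ln(5.54/131) = 1.665.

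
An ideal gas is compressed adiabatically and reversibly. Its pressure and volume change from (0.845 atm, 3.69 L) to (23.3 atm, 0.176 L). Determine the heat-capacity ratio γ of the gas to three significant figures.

γ ≈ 1.09

PV^γ = const ⇒ γ = ln(P₂/P₁) / ln(V₁/V₂).
γ = ln(23.3/0.845) / ln(3.69/0.176) = 1.09.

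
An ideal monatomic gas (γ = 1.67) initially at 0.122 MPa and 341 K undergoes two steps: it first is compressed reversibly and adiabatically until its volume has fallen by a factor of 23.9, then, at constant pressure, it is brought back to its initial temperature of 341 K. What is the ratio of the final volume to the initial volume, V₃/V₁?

V₃/V₁ ≈ 0.00499

Adiabatic step: V₂/V₁ = 0.04184; T₂ = T₁·23.9^(0.67) = 2859 K.
Isobaric step: V₃/V₂ = T₃/T₂ = 341/2859.
V₃/V₁ = (V₂/V₁)(V₃/V₂) = 0.04184 × (341/2859) = 0.00499.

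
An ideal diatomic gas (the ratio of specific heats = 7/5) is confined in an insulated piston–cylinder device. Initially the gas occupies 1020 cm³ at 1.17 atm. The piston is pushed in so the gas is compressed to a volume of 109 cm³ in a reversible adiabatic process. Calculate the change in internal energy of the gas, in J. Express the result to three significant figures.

ΔU ≈ 437 J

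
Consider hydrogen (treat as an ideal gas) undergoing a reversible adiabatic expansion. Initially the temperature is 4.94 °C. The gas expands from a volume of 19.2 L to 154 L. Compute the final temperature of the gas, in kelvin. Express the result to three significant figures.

T₂ ≈ 121 K

Adiabatic: T₁V₁^(γ−1) = T₂V₂^(γ−1) ⇒ T₂ = T₁ (V₁/V₂)^(γ−1).
For a diatomic ideal gas γ = 7/5, so γ−1 = 2/5.
T₁ = 4.94 °C = 278.1 K.
T₂ = 278.1 × (19.2/154)^(2/5) = 120.9 K.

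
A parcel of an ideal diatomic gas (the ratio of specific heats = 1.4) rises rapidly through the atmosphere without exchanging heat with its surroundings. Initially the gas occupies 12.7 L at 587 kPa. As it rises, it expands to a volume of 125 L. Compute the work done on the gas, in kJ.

W ≈ -11.2 kJ

P₂ = P₁(V₁/V₂)^γ = 587×(12.7/125)^(1.4) = 23.89 kPa.
For a reversible adiabat, W_by_gas = (P₁V₁ − P₂V₂)/(γ−1).
W_by = (587000×0.0127 − 23890×0.125) / (0.4) = 11170 J.
W_on_gas = −W_by = -11170 J.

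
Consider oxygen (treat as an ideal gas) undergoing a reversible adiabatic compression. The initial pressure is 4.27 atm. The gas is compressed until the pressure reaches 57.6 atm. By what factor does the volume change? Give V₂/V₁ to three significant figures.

From PV^γ = const, V₂/V₁ = (P₁/P₂)^(1/γ).
For a diatomic ideal gas γ = 7/5.
V₂/V₁ = (4.27/57.6)^(5/7) = 0.1559.

V₂/V₁ ≈ 0.156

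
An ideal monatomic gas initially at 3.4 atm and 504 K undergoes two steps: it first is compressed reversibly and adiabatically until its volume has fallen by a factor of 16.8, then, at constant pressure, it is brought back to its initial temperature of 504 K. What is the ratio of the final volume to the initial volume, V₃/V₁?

For a monatomic ideal gas γ = 5/3.
Adiabatic step: V₂/V₁ = 0.05952; T₂ = T₁·16.8^(2/3) = 3306 K.
Isobaric step: V₃/V₂ = T₃/T₂ = 504/3306.
V₃/V₁ = (V₂/V₁)(V₃/V₂) = 0.05952 × (504/3306) = 0.009074.

V₃/V₁ ≈ 0.00907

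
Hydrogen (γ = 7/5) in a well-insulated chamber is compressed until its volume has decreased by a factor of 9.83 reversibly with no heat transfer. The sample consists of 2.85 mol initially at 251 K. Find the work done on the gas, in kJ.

W ≈ 22.2 kJ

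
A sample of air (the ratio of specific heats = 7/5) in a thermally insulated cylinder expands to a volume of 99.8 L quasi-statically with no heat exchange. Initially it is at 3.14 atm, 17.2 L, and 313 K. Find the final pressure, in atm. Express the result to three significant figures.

P₂ ≈ 0.268 atm

Since PV^γ is constant along a reversible adiabat, P₂ = P₁ (V₁/V₂)^γ.
P₂ = 3.14 × (17.2/99.8)^(7/5) = 0.2678 atm.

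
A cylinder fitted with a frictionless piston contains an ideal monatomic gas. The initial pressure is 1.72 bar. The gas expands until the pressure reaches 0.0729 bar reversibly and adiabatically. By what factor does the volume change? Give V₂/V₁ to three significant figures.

V₂/V₁ ≈ 6.66

From PV^γ = const, V₂/V₁ = (P₁/P₂)^(1/γ).
For a monatomic ideal gas γ = 5/3.
V₂/V₁ = (1.72/0.0729)^(3/5) = 6.663.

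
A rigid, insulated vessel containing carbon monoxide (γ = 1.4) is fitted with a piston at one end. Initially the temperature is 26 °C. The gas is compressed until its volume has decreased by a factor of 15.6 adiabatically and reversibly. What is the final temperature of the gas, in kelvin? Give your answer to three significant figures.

Adiabatic: T₁V₁^(γ−1) = T₂V₂^(γ−1) ⇒ T₂ = T₁ (V₁/V₂)^(γ−1).
T₁ = 26 °C = 299.1 K.
T₂ = 299.1 × 15.6^(0.4) = 897.7 K.

T₂ ≈ 898 K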